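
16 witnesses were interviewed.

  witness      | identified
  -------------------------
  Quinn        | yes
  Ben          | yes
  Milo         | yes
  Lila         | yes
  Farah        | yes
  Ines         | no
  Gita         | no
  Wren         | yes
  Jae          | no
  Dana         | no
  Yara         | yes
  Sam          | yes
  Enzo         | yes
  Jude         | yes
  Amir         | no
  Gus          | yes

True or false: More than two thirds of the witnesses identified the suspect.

True

The determiner here denotes the relation: |A ∩ B| / |A| > 2/3.
|A| = 16, |A ∩ B| = 11, |A ∖ B| = 5.
|A ∩ B|/|A| = 11/16, so the statement is true.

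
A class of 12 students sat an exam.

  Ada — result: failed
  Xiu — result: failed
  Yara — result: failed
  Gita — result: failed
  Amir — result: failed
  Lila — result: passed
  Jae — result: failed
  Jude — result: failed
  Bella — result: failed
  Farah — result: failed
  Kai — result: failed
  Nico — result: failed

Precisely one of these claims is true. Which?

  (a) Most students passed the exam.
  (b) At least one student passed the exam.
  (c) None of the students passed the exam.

|A| = 12, |A ∩ B| = 1, |A ∖ B| = 11.
(a) requires |A ∩ B| > |A ∖ B|: false.
(b) requires A ∩ B ≠ ∅ (|A ∩ B| ≥ 1): true.
(c) requires A ∩ B = ∅ (|A ∩ B| = 0): false.

(b)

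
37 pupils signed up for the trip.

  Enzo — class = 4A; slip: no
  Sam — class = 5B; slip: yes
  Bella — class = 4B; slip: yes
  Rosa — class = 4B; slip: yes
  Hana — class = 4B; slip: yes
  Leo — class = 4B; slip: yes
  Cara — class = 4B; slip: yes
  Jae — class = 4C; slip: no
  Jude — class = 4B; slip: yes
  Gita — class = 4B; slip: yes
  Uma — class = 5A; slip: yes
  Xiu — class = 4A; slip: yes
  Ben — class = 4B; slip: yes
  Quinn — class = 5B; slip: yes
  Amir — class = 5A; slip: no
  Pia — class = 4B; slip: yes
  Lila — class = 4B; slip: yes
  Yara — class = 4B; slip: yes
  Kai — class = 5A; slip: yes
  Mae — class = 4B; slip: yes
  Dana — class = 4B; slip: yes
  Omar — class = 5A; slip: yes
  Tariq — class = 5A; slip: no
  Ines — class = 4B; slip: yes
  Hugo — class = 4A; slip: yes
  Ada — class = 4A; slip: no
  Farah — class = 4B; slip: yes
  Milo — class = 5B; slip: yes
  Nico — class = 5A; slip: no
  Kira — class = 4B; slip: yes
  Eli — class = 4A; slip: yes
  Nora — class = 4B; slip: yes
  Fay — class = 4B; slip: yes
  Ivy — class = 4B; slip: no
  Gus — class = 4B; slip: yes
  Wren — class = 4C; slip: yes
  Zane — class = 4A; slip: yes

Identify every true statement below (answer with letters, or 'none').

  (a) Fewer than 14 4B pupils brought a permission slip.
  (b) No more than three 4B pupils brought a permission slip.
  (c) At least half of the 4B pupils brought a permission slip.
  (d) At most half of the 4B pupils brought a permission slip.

|A| = 20, |A ∩ B| = 19, |A ∖ B| = 1.
(a) |A ∩ B| < 14: fails.
(b) |A ∩ B| ≤ 3: fails.
(c) |A ∩ B| ≥ |A ∖ B|: holds.
(d) |A ∩ B| ≤ |A ∖ B|: fails.

(c)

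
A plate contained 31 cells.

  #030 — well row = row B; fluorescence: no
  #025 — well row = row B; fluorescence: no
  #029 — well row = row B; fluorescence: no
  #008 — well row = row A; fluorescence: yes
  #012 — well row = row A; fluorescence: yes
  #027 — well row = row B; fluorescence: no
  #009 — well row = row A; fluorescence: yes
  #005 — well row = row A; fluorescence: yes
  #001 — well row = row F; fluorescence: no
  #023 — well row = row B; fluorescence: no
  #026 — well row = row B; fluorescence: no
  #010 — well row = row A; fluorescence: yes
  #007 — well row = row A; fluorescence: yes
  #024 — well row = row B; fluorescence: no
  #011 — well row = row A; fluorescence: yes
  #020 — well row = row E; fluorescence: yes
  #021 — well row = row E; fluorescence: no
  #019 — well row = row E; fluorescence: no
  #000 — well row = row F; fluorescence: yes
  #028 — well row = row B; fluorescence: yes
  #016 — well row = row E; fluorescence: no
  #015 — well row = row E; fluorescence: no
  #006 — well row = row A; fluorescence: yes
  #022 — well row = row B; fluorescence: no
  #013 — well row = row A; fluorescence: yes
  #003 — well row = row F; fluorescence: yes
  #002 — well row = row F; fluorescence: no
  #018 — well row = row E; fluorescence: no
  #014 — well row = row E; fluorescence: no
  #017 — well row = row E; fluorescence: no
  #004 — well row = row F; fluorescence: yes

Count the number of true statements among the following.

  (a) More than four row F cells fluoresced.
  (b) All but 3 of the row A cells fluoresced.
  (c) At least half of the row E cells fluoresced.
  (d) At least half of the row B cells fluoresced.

(a) row F: |A| = 5, |A ∩ B| = 3; needs |A ∩ B| > 4 — false.
(b) row A: |A| = 9, |A ∩ B| = 9; needs |A ∖ B| = 3 — false.
(c) row E: |A| = 8, |A ∩ B| = 1; needs |A ∩ B| ≥ |A ∖ B| — false.
(d) row B: |A| = 9, |A ∩ B| = 1; needs |A ∩ B| ≥ |A ∖ B| — false.

0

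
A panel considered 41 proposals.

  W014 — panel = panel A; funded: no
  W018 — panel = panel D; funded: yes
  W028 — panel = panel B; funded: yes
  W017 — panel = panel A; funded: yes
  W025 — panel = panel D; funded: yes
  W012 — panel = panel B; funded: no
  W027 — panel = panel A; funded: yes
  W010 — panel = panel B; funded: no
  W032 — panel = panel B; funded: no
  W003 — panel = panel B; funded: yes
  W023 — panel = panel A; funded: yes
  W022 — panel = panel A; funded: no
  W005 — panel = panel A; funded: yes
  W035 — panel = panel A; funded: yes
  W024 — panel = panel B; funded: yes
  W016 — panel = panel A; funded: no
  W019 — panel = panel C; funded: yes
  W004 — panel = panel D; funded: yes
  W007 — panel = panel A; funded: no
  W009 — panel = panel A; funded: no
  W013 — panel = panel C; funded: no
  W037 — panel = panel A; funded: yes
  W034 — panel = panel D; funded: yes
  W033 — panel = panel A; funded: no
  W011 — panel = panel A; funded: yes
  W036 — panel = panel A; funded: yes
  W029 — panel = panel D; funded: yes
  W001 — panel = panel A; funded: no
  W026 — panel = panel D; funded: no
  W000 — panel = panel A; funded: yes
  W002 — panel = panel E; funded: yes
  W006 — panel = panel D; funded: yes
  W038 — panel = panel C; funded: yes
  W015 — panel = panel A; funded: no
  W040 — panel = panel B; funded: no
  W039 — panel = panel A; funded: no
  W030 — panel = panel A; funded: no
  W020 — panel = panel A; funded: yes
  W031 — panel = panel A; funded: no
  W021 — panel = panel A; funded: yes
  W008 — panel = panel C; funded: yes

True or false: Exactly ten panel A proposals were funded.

False

The determiner here denotes the relation: |A ∩ B| = 10.
|A| = 22, |A ∩ B| = 11, |A ∖ B| = 11.
|A ∩ B| = 11, so the statement is false.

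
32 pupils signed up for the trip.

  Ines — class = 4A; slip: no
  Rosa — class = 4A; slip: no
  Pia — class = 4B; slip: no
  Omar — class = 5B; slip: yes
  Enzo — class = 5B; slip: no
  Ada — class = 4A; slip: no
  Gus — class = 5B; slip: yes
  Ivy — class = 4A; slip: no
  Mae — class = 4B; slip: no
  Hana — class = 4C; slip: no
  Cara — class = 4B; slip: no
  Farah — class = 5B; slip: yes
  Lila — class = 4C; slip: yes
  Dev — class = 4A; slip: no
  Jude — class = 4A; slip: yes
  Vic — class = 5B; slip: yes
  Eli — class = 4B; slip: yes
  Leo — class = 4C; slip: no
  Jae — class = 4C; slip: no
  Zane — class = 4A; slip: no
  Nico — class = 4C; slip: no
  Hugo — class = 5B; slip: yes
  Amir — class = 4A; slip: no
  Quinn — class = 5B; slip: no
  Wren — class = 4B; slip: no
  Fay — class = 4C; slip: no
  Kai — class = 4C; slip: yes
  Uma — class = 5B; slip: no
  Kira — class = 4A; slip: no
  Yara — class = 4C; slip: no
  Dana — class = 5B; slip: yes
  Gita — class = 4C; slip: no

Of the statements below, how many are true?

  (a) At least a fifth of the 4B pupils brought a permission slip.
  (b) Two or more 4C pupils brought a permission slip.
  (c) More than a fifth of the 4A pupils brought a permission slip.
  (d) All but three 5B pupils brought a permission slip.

3

(a) 4B: |A| = 5, |A ∩ B| = 1; needs |A ∩ B| / |A| ≥ 1/5 — true.
(b) 4C: |A| = 9, |A ∩ B| = 2; needs |A ∩ B| ≥ 2 — true.
(c) 4A: |A| = 9, |A ∩ B| = 1; needs |A ∩ B| / |A| > 1/5 — false.
(d) 5B: |A| = 9, |A ∩ B| = 6; needs |A ∖ B| = 3 — true.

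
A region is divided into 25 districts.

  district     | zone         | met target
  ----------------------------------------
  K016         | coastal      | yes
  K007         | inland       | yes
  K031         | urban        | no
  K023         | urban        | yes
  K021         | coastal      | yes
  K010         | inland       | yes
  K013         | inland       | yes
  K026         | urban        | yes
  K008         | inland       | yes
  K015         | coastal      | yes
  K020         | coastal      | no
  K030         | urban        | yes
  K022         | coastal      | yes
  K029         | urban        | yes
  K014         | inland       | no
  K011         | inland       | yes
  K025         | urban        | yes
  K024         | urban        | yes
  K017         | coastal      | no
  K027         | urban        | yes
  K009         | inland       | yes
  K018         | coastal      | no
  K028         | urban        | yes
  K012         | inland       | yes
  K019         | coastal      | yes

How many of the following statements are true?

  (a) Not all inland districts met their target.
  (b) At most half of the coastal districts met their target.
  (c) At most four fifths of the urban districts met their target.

(a) inland: |A| = 8, |A ∩ B| = 7; needs A ⊄ B (|A ∖ B| ≥ 1) — true.
(b) coastal: |A| = 8, |A ∩ B| = 5; needs |A ∩ B| ≤ |A ∖ B| — false.
(c) urban: |A| = 9, |A ∩ B| = 8; needs |A ∩ B| / |A| ≤ 4/5 — false.

1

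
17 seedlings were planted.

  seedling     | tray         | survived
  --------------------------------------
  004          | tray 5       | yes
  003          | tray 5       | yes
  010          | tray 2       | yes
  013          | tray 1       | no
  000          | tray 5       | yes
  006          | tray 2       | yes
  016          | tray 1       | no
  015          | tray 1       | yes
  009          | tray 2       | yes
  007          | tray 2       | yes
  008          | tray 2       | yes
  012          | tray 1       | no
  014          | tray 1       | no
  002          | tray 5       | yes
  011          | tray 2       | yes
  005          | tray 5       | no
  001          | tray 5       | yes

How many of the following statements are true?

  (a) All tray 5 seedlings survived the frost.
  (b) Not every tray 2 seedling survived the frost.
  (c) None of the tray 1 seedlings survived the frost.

(a) tray 5: |A| = 6, |A ∩ B| = 5; needs A ⊆ B, i.e. every element of A is in B (|A ∖ B| = 0) — false.
(b) tray 2: |A| = 6, |A ∩ B| = 6; needs A ⊄ B (|A ∖ B| ≥ 1) — false.
(c) tray 1: |A| = 5, |A ∩ B| = 1; needs A ∩ B = ∅ (|A ∩ B| = 0) — false.

0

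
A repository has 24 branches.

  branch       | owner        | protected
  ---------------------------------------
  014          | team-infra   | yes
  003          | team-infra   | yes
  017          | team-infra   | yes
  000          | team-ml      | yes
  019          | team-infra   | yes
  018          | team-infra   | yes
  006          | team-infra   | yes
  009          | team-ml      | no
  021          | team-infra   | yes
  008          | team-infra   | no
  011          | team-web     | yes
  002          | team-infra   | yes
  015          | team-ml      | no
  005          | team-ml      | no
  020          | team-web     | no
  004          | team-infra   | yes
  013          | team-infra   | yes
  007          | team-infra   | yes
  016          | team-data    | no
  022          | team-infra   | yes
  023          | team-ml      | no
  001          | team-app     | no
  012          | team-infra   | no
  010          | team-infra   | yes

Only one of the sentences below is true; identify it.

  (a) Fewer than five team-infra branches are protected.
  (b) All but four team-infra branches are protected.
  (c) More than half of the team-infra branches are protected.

|A| = 15, |A ∩ B| = 13, |A ∖ B| = 2.
(a) requires |A ∩ B| < 5: false.
(b) requires |A ∖ B| = 4: false.
(c) requires |A ∩ B| > |A ∖ B|: true.

(c)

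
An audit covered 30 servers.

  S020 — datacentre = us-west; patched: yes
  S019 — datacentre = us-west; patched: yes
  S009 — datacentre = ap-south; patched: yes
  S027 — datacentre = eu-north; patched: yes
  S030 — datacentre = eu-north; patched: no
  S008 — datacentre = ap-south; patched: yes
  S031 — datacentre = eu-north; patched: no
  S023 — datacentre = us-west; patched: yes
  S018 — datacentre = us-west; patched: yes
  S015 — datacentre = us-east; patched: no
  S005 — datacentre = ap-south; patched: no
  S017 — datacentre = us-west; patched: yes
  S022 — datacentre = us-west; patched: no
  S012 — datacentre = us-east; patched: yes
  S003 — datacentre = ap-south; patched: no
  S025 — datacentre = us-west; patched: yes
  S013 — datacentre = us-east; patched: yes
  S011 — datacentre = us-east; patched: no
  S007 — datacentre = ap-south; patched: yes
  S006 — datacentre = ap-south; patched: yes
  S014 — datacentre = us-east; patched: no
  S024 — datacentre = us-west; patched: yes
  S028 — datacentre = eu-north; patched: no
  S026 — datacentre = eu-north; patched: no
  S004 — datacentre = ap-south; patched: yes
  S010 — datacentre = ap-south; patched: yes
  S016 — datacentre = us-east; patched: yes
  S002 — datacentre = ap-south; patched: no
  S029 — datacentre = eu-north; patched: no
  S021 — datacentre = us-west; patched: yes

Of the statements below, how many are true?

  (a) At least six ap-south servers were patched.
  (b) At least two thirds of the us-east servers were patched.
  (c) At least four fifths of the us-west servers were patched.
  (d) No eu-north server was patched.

2

(a) ap-south: |A| = 9, |A ∩ B| = 6; needs |A ∩ B| ≥ 6 — true.
(b) us-east: |A| = 6, |A ∩ B| = 3; needs |A ∩ B| / |A| ≥ 2/3 — false.
(c) us-west: |A| = 9, |A ∩ B| = 8; needs |A ∩ B| / |A| ≥ 4/5 — true.
(d) eu-north: |A| = 6, |A ∩ B| = 1; needs A ∩ B = ∅ (|A ∩ B| = 0) — false.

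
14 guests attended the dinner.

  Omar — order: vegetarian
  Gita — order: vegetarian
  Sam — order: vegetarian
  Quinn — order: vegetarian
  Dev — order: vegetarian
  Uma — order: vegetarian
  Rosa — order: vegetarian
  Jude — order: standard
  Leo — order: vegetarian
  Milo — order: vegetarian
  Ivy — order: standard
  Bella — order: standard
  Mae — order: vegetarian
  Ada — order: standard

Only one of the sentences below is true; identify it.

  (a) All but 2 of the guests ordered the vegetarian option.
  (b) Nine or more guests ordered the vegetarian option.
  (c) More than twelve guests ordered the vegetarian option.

(b)

|A| = 14, |A ∩ B| = 10, |A ∖ B| = 4.
(a) requires |A ∖ B| = 2: false.
(b) requires |A ∩ B| ≥ 9: true.
(c) requires |A ∩ B| > 12: false.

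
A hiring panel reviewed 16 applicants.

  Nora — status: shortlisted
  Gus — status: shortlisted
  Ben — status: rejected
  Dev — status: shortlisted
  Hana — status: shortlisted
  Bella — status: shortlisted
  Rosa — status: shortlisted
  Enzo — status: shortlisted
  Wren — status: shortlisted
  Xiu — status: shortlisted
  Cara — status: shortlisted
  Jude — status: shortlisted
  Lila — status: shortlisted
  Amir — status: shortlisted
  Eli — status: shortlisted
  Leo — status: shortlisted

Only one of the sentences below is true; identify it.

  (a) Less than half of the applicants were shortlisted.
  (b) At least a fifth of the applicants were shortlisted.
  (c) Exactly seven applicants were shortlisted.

(b)

|A| = 16, |A ∩ B| = 15, |A ∖ B| = 1.
(a) requires |A ∩ B| < |A ∖ B|: false.
(b) requires |A ∩ B| / |A| ≥ 1/5: true.
(c) requires |A ∩ B| = 7: false.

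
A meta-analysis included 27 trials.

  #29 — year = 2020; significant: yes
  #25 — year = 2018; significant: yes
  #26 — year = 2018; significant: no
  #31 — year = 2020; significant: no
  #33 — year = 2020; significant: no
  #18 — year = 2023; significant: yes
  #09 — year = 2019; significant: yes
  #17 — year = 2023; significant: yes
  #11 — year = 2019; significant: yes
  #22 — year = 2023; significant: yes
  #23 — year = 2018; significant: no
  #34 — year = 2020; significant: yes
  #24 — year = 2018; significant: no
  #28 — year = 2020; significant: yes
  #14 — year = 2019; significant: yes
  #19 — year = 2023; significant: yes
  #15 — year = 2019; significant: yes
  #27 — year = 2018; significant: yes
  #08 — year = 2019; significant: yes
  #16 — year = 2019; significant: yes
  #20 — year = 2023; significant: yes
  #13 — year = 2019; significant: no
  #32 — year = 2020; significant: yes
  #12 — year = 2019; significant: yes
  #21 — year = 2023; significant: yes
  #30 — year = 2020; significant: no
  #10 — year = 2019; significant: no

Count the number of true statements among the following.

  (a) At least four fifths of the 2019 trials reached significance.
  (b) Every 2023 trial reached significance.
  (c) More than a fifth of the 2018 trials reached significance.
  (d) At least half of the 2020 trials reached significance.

(a) 2019: |A| = 9, |A ∩ B| = 7; needs |A ∩ B| / |A| ≥ 4/5 — false.
(b) 2023: |A| = 6, |A ∩ B| = 6; needs A ⊆ B, i.e. every element of A is in B (|A ∖ B| = 0) — true.
(c) 2018: |A| = 5, |A ∩ B| = 2; needs |A ∩ B| / |A| > 1/5 — true.
(d) 2020: |A| = 7, |A ∩ B| = 4; needs |A ∩ B| ≥ |A ∖ B| — true.

3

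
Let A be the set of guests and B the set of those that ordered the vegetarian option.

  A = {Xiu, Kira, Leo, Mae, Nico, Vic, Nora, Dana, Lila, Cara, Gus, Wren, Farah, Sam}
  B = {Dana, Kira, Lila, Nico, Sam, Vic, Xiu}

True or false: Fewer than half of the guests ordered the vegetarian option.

Truth condition: |A ∩ B| < |A ∖ B|.
A (the restrictor) = {Xiu, Kira, Leo, Mae, Nico, Vic, Nora, Dana, Lila, Cara, Gus, Wren, Farah, Sam}, |A| = 14.
A ∩ B = {Xiu, Kira, Nico, Vic, Dana, Lila, Sam}, so |A ∩ B| = 7.
A ∖ B = {Leo, Mae, Nora, Cara, Gus, Wren, Farah}, so |A ∖ B| = 7.
7 = 7, so the statement is false.

False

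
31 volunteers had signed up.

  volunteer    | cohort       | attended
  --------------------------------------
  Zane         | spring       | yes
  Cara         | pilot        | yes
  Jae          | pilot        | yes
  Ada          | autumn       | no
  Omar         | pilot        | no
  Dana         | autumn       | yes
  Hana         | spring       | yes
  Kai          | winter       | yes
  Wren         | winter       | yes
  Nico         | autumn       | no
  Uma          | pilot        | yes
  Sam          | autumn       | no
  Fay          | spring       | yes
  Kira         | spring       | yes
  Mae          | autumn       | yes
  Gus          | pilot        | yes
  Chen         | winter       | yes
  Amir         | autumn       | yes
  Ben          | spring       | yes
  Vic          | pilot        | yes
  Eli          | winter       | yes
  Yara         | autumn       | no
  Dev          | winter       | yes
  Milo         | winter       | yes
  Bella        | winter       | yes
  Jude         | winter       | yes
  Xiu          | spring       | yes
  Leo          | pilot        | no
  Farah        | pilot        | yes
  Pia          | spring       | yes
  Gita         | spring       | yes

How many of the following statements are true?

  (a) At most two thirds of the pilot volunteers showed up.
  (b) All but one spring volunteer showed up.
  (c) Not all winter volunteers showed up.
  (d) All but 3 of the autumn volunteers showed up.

0

(a) pilot: |A| = 8, |A ∩ B| = 6; needs |A ∩ B| / |A| ≤ 2/3 — false.
(b) spring: |A| = 8, |A ∩ B| = 8; needs |A ∖ B| = 1 — false.
(c) winter: |A| = 8, |A ∩ B| = 8; needs A ⊄ B (|A ∖ B| ≥ 1) — false.
(d) autumn: |A| = 7, |A ∩ B| = 3; needs |A ∖ B| = 3 — false.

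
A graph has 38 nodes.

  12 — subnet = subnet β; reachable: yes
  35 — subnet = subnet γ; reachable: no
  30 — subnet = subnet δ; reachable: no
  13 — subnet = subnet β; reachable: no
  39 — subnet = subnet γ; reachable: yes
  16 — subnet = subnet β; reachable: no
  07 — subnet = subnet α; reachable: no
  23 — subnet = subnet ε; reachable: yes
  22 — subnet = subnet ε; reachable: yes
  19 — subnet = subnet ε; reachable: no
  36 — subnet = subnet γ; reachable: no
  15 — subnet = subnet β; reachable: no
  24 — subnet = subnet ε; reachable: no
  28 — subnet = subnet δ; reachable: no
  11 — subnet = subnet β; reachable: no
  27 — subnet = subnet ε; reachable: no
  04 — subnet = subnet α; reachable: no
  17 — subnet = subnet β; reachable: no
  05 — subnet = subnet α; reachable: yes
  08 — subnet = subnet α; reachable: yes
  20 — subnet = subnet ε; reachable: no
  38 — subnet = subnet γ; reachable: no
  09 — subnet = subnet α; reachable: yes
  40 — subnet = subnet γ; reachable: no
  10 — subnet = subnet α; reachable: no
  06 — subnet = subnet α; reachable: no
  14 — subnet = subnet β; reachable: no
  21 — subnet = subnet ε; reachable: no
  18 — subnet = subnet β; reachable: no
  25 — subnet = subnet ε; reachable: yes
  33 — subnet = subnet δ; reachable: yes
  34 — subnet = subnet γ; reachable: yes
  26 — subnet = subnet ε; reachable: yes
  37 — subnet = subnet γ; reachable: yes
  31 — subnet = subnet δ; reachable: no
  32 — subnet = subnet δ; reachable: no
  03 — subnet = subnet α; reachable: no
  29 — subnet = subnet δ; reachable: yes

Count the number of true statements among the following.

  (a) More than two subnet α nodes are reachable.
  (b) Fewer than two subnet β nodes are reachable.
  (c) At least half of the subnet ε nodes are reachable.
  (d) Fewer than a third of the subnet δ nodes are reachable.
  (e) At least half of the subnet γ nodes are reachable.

2

(a) subnet α: |A| = 8, |A ∩ B| = 3; needs |A ∩ B| > 2 — true.
(b) subnet β: |A| = 8, |A ∩ B| = 1; needs |A ∩ B| < 2 — true.
(c) subnet ε: |A| = 9, |A ∩ B| = 4; needs |A ∩ B| ≥ |A ∖ B| — false.
(d) subnet δ: |A| = 6, |A ∩ B| = 2; needs |A ∩ B| / |A| < 1/3 — false.
(e) subnet γ: |A| = 7, |A ∩ B| = 3; needs |A ∩ B| ≥ |A ∖ B| — false.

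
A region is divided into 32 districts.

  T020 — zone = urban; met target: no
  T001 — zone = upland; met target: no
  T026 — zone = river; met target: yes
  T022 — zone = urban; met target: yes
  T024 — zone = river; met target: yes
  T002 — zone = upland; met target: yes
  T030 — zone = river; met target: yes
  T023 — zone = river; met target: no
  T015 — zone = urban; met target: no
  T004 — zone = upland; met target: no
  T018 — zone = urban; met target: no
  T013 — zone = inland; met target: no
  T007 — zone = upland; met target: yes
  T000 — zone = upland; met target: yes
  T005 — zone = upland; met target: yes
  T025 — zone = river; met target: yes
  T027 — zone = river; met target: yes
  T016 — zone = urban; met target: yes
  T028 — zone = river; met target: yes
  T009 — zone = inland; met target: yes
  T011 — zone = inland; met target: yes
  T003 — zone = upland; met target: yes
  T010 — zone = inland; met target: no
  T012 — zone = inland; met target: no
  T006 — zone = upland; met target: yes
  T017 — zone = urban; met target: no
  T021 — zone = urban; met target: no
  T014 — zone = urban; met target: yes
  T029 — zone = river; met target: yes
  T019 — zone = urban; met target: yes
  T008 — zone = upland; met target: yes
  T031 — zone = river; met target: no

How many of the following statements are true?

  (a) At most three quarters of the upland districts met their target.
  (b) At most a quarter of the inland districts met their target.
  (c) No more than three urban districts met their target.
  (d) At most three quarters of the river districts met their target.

(a) upland: |A| = 9, |A ∩ B| = 7; needs |A ∩ B| / |A| ≤ 3/4 — false.
(b) inland: |A| = 5, |A ∩ B| = 2; needs |A ∩ B| / |A| ≤ 1/4 — false.
(c) urban: |A| = 9, |A ∩ B| = 4; needs |A ∩ B| ≤ 3 — false.
(d) river: |A| = 9, |A ∩ B| = 7; needs |A ∩ B| / |A| ≤ 3/4 — false.

0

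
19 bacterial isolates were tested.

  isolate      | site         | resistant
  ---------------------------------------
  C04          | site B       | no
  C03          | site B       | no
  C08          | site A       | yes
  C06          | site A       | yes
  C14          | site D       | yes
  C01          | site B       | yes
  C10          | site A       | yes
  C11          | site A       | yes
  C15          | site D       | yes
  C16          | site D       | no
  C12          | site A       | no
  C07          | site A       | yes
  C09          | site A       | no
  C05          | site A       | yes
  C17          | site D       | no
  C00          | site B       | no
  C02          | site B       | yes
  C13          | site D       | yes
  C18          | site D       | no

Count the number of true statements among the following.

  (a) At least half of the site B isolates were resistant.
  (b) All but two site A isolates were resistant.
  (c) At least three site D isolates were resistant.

(a) site B: |A| = 5, |A ∩ B| = 2; needs |A ∩ B| ≥ |A ∖ B| — false.
(b) site A: |A| = 8, |A ∩ B| = 6; needs |A ∖ B| = 2 — true.
(c) site D: |A| = 6, |A ∩ B| = 3; needs |A ∩ B| ≥ 3 — true.

2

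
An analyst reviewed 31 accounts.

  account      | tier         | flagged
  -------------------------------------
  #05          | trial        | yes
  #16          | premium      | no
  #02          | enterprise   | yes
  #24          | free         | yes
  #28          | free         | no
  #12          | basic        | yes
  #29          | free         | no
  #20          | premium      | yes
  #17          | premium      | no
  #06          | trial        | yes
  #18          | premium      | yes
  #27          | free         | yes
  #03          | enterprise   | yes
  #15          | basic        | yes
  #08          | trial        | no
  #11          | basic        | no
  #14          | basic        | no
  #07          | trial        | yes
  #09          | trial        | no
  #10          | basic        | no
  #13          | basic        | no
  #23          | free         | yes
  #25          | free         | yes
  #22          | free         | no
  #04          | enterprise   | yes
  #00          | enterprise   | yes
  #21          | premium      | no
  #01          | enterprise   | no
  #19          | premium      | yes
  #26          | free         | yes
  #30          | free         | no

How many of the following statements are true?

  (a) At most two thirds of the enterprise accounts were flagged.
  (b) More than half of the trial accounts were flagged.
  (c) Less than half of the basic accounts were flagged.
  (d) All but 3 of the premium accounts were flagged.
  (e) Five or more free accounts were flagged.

(a) enterprise: |A| = 5, |A ∩ B| = 4; needs |A ∩ B| / |A| ≤ 2/3 — false.
(b) trial: |A| = 5, |A ∩ B| = 3; needs |A ∩ B| > |A ∖ B| — true.
(c) basic: |A| = 6, |A ∩ B| = 2; needs |A ∩ B| < |A ∖ B| — true.
(d) premium: |A| = 6, |A ∩ B| = 3; needs |A ∖ B| = 3 — true.
(e) free: |A| = 9, |A ∩ B| = 5; needs |A ∩ B| ≥ 5 — true.

4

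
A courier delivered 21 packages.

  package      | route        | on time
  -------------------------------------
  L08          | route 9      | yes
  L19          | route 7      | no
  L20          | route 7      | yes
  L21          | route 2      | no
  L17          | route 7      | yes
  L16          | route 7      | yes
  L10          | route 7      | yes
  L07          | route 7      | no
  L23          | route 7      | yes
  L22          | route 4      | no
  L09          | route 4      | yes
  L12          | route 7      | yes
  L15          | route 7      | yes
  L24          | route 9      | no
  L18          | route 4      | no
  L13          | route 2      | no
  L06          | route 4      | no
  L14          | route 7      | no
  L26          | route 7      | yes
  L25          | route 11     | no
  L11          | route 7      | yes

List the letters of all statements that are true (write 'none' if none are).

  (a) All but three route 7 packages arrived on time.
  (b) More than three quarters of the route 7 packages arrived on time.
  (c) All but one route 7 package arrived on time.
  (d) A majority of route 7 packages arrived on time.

|A| = 12, |A ∩ B| = 9, |A ∖ B| = 3.
(a) |A ∖ B| = 3: holds.
(b) |A ∩ B| / |A| > 3/4: fails.
(c) |A ∖ B| = 1: fails.
(d) |A ∩ B| > |A ∖ B|: holds.

(a), (d)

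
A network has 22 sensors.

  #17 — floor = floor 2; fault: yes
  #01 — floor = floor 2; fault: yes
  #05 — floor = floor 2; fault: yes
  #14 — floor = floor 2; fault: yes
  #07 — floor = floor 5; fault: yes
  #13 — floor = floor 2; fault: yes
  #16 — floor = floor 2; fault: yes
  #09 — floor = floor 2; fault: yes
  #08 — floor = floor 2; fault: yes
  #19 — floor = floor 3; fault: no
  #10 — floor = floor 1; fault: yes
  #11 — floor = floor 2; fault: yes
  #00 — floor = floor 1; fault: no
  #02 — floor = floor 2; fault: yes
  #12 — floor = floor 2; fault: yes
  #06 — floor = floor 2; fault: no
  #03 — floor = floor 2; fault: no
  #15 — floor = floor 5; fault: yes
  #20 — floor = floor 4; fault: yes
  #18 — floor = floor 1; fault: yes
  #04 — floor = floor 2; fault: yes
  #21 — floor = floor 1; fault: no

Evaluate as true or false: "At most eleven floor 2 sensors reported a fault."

False

The determiner here denotes the relation: |A ∩ B| ≤ 11.
A (the restrictor) = {#17, #01, #05, #14, #13, #16, #09, #08, #11, #02, #12, #06, #03, #04}, |A| = 14.
A ∩ B = {#17, #01, #05, #14, #13, #16, #09, #08, #11, #02, #12, #04}, so |A ∩ B| = 12.
|A ∩ B| = 12, so the statement is false.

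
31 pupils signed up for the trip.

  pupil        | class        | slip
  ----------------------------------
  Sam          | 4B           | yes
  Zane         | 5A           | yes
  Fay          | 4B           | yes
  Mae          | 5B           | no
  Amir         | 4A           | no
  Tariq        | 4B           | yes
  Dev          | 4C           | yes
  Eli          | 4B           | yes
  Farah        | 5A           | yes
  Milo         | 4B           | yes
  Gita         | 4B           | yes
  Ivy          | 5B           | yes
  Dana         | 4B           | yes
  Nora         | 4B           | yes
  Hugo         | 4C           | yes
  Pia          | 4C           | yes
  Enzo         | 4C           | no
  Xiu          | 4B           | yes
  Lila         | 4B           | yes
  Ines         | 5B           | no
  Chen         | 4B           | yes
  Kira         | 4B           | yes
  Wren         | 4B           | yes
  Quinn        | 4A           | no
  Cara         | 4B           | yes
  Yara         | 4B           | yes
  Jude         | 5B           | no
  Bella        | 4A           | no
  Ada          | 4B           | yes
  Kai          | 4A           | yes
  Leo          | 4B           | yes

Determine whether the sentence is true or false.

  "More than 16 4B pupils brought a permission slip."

True

Truth condition: |A ∩ B| > 16.
|A| = 17, |A ∩ B| = 17, |A ∖ B| = 0.
|A ∩ B| = 17, so the statement is true.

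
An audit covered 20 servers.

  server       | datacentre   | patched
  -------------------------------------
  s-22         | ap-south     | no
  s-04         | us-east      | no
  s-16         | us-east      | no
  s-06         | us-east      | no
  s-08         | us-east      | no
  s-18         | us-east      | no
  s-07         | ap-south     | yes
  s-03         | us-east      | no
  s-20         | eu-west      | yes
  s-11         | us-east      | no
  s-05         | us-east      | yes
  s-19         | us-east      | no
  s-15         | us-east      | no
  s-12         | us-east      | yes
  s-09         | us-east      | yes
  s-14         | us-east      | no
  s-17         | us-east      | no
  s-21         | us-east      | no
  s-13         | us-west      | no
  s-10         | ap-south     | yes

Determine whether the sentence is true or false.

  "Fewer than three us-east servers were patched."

'Fewer than three us-east servers were patched' holds iff |A ∩ B| < 3.
|A| = 15, |A ∩ B| = 3, |A ∖ B| = 12.
|A ∩ B| = 3, so the statement is false.

False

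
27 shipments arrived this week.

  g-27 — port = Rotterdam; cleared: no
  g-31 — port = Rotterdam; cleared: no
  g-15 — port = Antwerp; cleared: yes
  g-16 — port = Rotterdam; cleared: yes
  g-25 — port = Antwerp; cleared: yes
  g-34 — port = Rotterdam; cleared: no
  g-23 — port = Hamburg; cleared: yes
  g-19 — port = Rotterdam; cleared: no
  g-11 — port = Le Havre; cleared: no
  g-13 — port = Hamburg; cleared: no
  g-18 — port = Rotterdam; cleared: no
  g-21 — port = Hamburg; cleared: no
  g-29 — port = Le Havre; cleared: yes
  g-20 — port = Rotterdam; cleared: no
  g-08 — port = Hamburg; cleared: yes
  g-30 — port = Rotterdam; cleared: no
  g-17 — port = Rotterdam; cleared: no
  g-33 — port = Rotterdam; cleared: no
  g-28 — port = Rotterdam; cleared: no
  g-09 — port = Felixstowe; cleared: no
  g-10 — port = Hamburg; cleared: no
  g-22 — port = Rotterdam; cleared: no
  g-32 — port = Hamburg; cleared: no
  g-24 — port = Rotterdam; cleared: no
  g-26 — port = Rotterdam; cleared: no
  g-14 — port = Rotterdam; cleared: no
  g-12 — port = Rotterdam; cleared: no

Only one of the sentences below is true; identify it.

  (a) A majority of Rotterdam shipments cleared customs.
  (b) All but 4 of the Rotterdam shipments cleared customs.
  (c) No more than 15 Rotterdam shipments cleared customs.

|A| = 16, |A ∩ B| = 1, |A ∖ B| = 15.
(a) requires |A ∩ B| > |A ∖ B|: false.
(b) requires |A ∖ B| = 4: false.
(c) requires |A ∩ B| ≤ 15: true.

(c)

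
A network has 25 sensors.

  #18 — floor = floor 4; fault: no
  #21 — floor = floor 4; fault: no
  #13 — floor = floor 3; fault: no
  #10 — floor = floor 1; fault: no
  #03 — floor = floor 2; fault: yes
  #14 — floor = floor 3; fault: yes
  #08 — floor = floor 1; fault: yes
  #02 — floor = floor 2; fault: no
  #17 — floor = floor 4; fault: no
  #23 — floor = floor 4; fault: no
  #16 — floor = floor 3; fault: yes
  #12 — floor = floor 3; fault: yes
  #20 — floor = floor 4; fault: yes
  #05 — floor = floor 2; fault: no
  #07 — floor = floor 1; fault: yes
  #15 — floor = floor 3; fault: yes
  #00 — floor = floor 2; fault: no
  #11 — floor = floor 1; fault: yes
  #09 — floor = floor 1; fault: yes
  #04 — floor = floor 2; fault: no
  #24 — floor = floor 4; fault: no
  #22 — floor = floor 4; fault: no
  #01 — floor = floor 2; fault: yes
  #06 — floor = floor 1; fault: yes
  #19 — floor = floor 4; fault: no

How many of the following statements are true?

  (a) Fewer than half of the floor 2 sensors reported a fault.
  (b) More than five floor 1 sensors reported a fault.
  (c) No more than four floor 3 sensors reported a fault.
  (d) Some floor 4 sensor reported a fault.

3

(a) floor 2: |A| = 6, |A ∩ B| = 2; needs |A ∩ B| < |A ∖ B| — true.
(b) floor 1: |A| = 6, |A ∩ B| = 5; needs |A ∩ B| > 5 — false.
(c) floor 3: |A| = 5, |A ∩ B| = 4; needs |A ∩ B| ≤ 4 — true.
(d) floor 4: |A| = 8, |A ∩ B| = 1; needs A ∩ B ≠ ∅ (|A ∩ B| ≥ 1) — true.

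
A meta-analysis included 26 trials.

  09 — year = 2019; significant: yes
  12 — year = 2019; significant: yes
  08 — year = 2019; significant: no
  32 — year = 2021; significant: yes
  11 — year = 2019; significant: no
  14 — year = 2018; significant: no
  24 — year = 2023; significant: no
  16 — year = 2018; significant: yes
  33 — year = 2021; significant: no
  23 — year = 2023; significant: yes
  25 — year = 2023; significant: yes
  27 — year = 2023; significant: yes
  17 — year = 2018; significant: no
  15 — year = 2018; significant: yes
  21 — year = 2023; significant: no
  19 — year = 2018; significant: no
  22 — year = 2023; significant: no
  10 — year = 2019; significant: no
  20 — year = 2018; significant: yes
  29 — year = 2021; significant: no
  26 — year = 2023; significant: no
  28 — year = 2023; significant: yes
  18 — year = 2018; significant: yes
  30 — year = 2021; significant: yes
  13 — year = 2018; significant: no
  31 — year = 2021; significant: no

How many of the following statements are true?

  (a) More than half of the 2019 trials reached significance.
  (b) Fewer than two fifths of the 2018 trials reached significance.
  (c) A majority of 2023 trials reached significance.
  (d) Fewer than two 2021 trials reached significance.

0

(a) 2019: |A| = 5, |A ∩ B| = 2; needs |A ∩ B| > |A ∖ B| — false.
(b) 2018: |A| = 8, |A ∩ B| = 4; needs |A ∩ B| / |A| < 2/5 — false.
(c) 2023: |A| = 8, |A ∩ B| = 4; needs |A ∩ B| > |A ∖ B| — false.
(d) 2021: |A| = 5, |A ∩ B| = 2; needs |A ∩ B| < 2 — false.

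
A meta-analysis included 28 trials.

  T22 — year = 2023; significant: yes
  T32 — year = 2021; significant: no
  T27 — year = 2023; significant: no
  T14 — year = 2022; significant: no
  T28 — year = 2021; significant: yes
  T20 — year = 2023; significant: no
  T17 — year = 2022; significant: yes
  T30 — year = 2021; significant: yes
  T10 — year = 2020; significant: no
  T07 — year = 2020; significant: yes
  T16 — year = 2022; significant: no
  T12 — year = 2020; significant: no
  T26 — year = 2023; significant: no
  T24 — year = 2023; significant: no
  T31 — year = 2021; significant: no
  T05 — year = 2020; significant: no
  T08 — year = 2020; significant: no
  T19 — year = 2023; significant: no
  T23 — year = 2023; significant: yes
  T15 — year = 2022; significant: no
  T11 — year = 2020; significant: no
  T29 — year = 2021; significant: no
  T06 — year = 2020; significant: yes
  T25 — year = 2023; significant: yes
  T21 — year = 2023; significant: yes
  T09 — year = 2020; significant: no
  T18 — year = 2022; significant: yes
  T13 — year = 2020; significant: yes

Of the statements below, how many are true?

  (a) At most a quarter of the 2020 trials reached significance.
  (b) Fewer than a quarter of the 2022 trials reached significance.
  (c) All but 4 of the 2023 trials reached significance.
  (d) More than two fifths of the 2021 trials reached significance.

0

(a) 2020: |A| = 9, |A ∩ B| = 3; needs |A ∩ B| / |A| ≤ 1/4 — false.
(b) 2022: |A| = 5, |A ∩ B| = 2; needs |A ∩ B| / |A| < 1/4 — false.
(c) 2023: |A| = 9, |A ∩ B| = 4; needs |A ∖ B| = 4 — false.
(d) 2021: |A| = 5, |A ∩ B| = 2; needs |A ∩ B| / |A| > 2/5 — false.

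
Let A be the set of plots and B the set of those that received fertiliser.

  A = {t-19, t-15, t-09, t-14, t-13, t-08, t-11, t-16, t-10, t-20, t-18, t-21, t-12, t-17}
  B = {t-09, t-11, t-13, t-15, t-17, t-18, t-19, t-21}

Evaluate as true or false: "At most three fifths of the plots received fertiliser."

True

'At most three fifths of the plots received fertiliser' holds iff |A ∩ B| / |A| ≤ 3/5.
A (the restrictor) = {t-19, t-15, t-09, t-14, t-13, t-08, t-11, t-16, t-10, t-20, t-18, t-21, t-12, t-17}, |A| = 14.
A ∩ B = {t-19, t-15, t-09, t-13, t-11, t-18, t-21, t-17}, so |A ∩ B| = 8.
A ∖ B = {t-14, t-08, t-16, t-10, t-20, t-12}, so |A ∖ B| = 6.
|A ∩ B|/|A| = 8/14, so the statement is true.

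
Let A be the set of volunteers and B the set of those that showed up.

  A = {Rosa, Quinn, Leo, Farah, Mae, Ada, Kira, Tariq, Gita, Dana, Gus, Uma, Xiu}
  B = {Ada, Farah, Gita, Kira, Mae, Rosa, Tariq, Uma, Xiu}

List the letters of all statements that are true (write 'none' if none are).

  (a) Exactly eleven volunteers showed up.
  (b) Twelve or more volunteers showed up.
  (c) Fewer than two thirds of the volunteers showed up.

|A| = 13, |A ∩ B| = 9, |A ∖ B| = 4.
(a) |A ∩ B| = 11: fails.
(b) |A ∩ B| ≥ 12: fails.
(c) |A ∩ B| / |A| < 2/3: fails.

none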